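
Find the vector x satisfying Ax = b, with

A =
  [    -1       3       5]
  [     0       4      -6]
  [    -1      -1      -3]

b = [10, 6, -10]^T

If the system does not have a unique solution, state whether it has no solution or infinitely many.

x_1 = 4, x_2 = 3, x_3 = 1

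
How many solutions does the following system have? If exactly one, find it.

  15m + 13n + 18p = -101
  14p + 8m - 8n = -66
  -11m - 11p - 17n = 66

Row-reduce:
R1 ← R1 / (15).
R2 ← R2 − 8·R1.
R3 ← R3 + 11·R1.
R2 ← R2 / (-224/15).
R1 ← R1 − 13/15·R2.
R3 ← R3 + 112/15·R2.
Row 3 reduces to 0 = -2, a contradiction. The system is inconsistent.

no solution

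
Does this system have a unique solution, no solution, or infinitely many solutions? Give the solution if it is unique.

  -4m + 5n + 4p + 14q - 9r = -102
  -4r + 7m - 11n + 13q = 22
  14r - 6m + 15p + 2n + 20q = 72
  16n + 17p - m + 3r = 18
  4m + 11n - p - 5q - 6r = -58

m = 4, n = -4, p = 4, q = -2, r = 6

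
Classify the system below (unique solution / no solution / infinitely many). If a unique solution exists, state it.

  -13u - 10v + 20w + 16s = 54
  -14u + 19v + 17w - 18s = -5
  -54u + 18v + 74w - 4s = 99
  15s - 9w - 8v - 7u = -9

Row-reduce:
R1 ← R1 / (-13).
R2 ← R2 + 14·R1.
R3 ← R3 + 54·R1.
R4 ← R4 + 7·R1.
R2 ← R2 / (387/13).
R1 ← R1 − 10/13·R2.
R3 ← R3 − 774/13·R2.
R4 ← R4 + 34/13·R2.
Swap R3 and R4.
R3 ← R3 / (-7805/387).
R1 ← R1 + 550/387·R3.
R2 ← R2 + 59/387·R3.
Row 4 reduces to 0 = 1, a contradiction. The system is inconsistent.

no solution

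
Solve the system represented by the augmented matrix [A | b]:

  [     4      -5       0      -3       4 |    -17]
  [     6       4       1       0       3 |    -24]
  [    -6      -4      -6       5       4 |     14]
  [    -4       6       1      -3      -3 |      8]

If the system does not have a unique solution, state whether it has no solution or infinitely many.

infinitely many solutions

Row-reduce:
R1 ← R1 / (4).
R2 ← R2 − 6·R1.
R3 ← R3 + 6·R1.
R4 ← R4 + 4·R1.
R2 ← R2 / (23/2).
R1 ← R1 + 5/4·R2.
R3 ← R3 + 23/2·R2.
R4 ← R4 − 1·R2.
R3 ← R3 / (-5).
R1 ← R1 − 5/46·R3.
R2 ← R2 − 2/23·R3.
R4 ← R4 − 21/23·R3.
R4 ← R4 / (-126/23).
R1 ← R1 + 7/46·R4.
R2 ← R2 − 11/23·R4.
R3 ← R3 + 1·R4.
Rank is 4 with 5 unknowns, leaving x_5 free.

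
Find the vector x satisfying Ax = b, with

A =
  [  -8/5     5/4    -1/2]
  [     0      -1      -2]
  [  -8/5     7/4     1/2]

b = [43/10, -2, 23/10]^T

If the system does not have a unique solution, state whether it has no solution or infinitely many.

Row-reduce:
R1 ← R1 / (-8/5).
R3 ← R3 + 8/5·R1.
R2 ← R2 / (-1).
R1 ← R1 + 25/32·R2.
R3 ← R3 − 1/2·R2.
Row 3 reduces to 0 = -3, a contradiction. The system is inconsistent.

no solution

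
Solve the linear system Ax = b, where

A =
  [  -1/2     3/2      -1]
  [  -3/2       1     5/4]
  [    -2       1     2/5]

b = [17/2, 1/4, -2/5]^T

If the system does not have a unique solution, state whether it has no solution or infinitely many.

x_1 = 3, x_2 = 6, x_3 = -1

Row-reduce the augmented matrix:
R1 ← R1 / (-1/2).
R2 ← R2 + 3/2·R1.
R3 ← R3 + 2·R1.
R2 ← R2 / (-7/2).
R1 ← R1 + 3·R2.
R3 ← R3 + 5·R2.
R3 ← R3 / (-117/70).
R1 ← R1 + 23/14·R3.
R2 ← R2 + 17/14·R3.
Reading off the reduced rows gives x_1 = 3, x_2 = 6, x_3 = -1.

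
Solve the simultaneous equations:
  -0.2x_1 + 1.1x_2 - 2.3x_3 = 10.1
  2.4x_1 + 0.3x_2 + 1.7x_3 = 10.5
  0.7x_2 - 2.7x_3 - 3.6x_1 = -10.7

x_1 = 6, x_2 = 4, x_3 = -3

Row-reduce the augmented matrix:
R1 ← R1 / (-1/5).
R2 ← R2 − 12/5·R1.
R3 ← R3 + 18/5·R1.
R2 ← R2 / (27/2).
R1 ← R1 + 11/2·R2.
R3 ← R3 + 191/10·R2.
R3 ← R3 / (1388/675).
R1 ← R1 − 128/135·R3.
R2 ← R2 + 259/135·R3.
Reading off the reduced rows gives x_1 = 6, x_2 = 4, x_3 = -3.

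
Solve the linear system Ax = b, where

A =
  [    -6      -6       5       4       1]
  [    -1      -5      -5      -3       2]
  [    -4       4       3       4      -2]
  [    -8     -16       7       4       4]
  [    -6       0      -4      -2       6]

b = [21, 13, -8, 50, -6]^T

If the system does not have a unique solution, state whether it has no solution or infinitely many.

infinitely many solutions

Row-reduce:
R1 ← R1 / (-6).
R2 ← R2 + 1·R1.
R3 ← R3 + 4·R1.
R4 ← R4 + 8·R1.
R5 ← R5 + 6·R1.
R2 ← R2 / (-4).
R1 ← R1 − 1·R2.
R3 ← R3 − 8·R2.
R4 ← R4 + 8·R2.
R5 ← R5 − 6·R2.
R3 ← R3 / (-12).
R1 ← R1 + 55/24·R3.
R2 ← R2 − 35/24·R3.
R4 ← R4 − 12·R3.
R5 ← R5 + 71/4·R3.
Swap R4 and R5.
R4 ← R4 / (-21/8).
R1 ← R1 + 7/16·R4.
R2 ← R2 − 3/16·R4.
R3 ← R3 − 1/2·R4.
Rank is 4 with 5 unknowns, leaving x_5 free.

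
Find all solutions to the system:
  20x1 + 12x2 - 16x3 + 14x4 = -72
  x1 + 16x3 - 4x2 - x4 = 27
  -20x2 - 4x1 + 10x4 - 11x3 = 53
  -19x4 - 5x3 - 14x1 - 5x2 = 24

x1 = -1, x2 = -3, x3 = 1, x4 = 0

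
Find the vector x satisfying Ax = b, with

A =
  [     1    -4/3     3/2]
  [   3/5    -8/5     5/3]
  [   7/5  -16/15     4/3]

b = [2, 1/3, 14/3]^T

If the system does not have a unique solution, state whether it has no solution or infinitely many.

no solution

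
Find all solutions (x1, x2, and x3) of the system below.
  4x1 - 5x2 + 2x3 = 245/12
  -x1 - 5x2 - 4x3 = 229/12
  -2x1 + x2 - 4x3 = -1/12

x1 = 8/3, x2 = -11/4, x3 = -2

Row-reduce the augmented matrix:
R1 ← R1 / (4).
R2 ← R2 + 1·R1.
R3 ← R3 + 2·R1.
R2 ← R2 / (-25/4).
R1 ← R1 + 5/4·R2.
R3 ← R3 + 3/2·R2.
R3 ← R3 / (-54/25).
R1 ← R1 − 6/5·R3.
R2 ← R2 − 14/25·R3.
Reading off the reduced rows gives x1 = 8/3, x2 = -11/4, x3 = -2.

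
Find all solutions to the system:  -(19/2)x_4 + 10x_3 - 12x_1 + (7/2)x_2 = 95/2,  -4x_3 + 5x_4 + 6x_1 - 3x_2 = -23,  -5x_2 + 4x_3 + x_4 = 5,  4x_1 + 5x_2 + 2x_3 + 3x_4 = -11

Row-reduce:
R1 ← R1 / (-12).
R2 ← R2 − 6·R1.
R4 ← R4 − 4·R1.
R2 ← R2 / (-5/4).
R1 ← R1 + 7/24·R2.
R3 ← R3 + 5·R2.
R4 ← R4 − 37/6·R2.
Swap R3 and R4.
R3 ← R3 / (154/15).
R1 ← R1 + 16/15·R3.
R2 ← R2 + 4/5·R3.
Row 4 reduces to 0 = 2, a contradiction. The system is inconsistent.

no solution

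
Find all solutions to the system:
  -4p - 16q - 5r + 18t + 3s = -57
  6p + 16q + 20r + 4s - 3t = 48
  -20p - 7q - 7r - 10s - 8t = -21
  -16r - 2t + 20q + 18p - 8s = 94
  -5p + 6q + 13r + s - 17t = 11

no solution

Row-reduce:
R1 ← R1 / (-4).
R2 ← R2 − 6·R1.
R3 ← R3 + 20·R1.
R4 ← R4 − 18·R1.
R5 ← R5 + 5·R1.
R2 ← R2 / (-8).
R1 ← R1 − 4·R2.
R3 ← R3 − 73·R2.
R4 ← R4 + 52·R2.
R5 ← R5 − 26·R2.
R3 ← R3 / (2113/16).
R1 ← R1 − 15/2·R3.
R2 ← R2 + 25/16·R3.
R4 ← R4 + 479/4·R3.
R5 ← R5 − 479/8·R3.
R4 ← R4 / (-4412/2113).
R1 ← R1 − 1088/2113·R4.
R2 ← R2 + 931/2113·R4.
R3 ← R3 − 841/2113·R4.
R5 ← R5 − 2206/2113·R4.
Row 5 reduces to 0 = 1, a contradiction. The system is inconsistent.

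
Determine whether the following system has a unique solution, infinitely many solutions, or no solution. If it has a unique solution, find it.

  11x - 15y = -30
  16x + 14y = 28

Row-reduce the augmented matrix:
R1 ← R1 / (11).
R2 ← R2 − 16·R1.
R2 ← R2 / (394/11).
R1 ← R1 + 15/11·R2.
Reading off the reduced rows gives x = 0, y = 2.

x = 0, y = 2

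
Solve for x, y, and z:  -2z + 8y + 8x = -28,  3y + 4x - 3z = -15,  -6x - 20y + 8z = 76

Row-reduce the augmented matrix:
R1 ← R1 / (8).
R2 ← R2 − 4·R1.
R3 ← R3 + 6·R1.
R2 ← R2 / (-1).
R1 ← R1 − 1·R2.
R3 ← R3 + 14·R2.
R3 ← R3 / (69/2).
R1 ← R1 + 9/4·R3.
R2 ← R2 − 2·R3.
Reading off the reduced rows gives x = 0, y = -3, z = 2.

x = 0, y = -3, z = 2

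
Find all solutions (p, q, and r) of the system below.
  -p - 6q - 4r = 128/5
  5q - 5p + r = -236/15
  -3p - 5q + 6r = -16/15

p = 0, q = -8/3, r = -12/5

Row-reduce the augmented matrix:
R1 ← R1 / (-1).
R2 ← R2 + 5·R1.
R3 ← R3 + 3·R1.
R2 ← R2 / (35).
R1 ← R1 − 6·R2.
R3 ← R3 − 13·R2.
R3 ← R3 / (51/5).
R1 ← R1 − 2/5·R3.
R2 ← R2 − 3/5·R3.
Reading off the reduced rows gives p = 0, q = -8/3, r = -12/5.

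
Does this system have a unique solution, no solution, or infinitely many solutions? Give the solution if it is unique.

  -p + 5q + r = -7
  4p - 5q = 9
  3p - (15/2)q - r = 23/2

infinitely many solutions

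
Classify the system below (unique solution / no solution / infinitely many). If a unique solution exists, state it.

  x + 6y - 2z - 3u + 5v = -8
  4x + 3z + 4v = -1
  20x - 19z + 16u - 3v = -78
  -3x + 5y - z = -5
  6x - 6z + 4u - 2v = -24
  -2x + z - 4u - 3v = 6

x = -2, y = -2, z = 1, u = -1, v = 1

Row-reduce the augmented matrix:
R2 ← R2 − 4·R1.
R3 ← R3 − 20·R1.
R4 ← R4 + 3·R1.
R5 ← R5 − 6·R1.
R6 ← R6 + 2·R1.
R2 ← R2 / (-24).
R1 ← R1 − 6·R2.
R3 ← R3 + 120·R2.
R4 ← R4 − 23·R2.
R5 ← R5 + 36·R2.
R6 ← R6 − 12·R2.
R3 ← R3 / (-34).
R1 ← R1 − 3/4·R3.
R2 ← R2 + 11/24·R3.
R4 ← R4 − 85/24·R3.
R5 ← R5 + 21/2·R3.
R6 ← R6 − 5/2·R3.
R4 ← R4 / (25/6).
R1 ← R1 − 6/17·R4.
R2 ← R2 + 73/102·R4.
R3 ← R3 + 8/17·R4.
R5 ← R5 + 16/17·R4.
R6 ← R6 + 48/17·R4.
R5 ← R5 / (-2573/1700).
R1 ← R1 − 2461/3400·R5.
R2 ← R2 − 1727/3400·R5.
R3 ← R3 − 313/850·R5.
R4 ← R4 + 131/200·R5.
R6 ← R6 + 7719/1700·R5.
R6 reduces to 0 = 0, so the extra equation is consistent.
Reading off the reduced rows gives x = -2, y = -2, z = 1, u = -1, v = 1.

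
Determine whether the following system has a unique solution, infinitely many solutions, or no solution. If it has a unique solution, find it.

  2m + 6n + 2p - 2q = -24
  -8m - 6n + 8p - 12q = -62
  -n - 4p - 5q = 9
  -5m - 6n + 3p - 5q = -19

infinitely many solutions

Row-reduce:
R1 ← R1 / (2).
R2 ← R2 + 8·R1.
R4 ← R4 + 5·R1.
R2 ← R2 / (18).
R1 ← R1 − 3·R2.
R3 ← R3 + 1·R2.
R4 ← R4 − 9·R2.
R3 ← R3 / (-28/9).
R1 ← R1 + 5/3·R3.
R2 ← R2 − 8/9·R3.
Rank is 3 with 4 unknowns, leaving q free.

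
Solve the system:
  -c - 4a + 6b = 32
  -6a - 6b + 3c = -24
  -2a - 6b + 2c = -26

a = -2, b = 3, c = -6

Row-reduce the augmented matrix:
R1 ← R1 / (-4).
R2 ← R2 + 6·R1.
R3 ← R3 + 2·R1.
R2 ← R2 / (-15).
R1 ← R1 + 3/2·R2.
R3 ← R3 + 9·R2.
R3 ← R3 / (-1/5).
R1 ← R1 + 1/5·R3.
R2 ← R2 + 3/10·R3.
Reading off the reduced rows gives a = -2, b = 3, c = -6.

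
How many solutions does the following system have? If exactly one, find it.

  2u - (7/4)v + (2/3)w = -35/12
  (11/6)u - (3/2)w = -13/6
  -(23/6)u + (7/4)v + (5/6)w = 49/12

Row-reduce:
R1 ← R1 / (2).
R2 ← R2 − 11/6·R1.
R3 ← R3 + 23/6·R1.
R2 ← R2 / (77/48).
R1 ← R1 + 7/8·R2.
R3 ← R3 + 77/48·R2.
Row 3 reduces to 0 = -1, a contradiction. The system is inconsistent.

no solution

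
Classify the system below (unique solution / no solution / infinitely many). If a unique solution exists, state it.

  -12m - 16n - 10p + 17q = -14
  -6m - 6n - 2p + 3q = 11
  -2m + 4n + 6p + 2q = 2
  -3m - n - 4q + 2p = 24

no solution

Row-reduce:
R1 ← R1 / (-12).
R2 ← R2 + 6·R1.
R3 ← R3 + 2·R1.
R4 ← R4 + 3·R1.
R2 ← R2 / (2).
R1 ← R1 − 4/3·R2.
R3 ← R3 − 20/3·R2.
R4 ← R4 − 3·R2.
R3 ← R3 / (-7/3).
R1 ← R1 + 7/6·R3.
R2 ← R2 − 3/2·R3.
Row 4 reduces to 0 = 1/2, a contradiction. The system is inconsistent.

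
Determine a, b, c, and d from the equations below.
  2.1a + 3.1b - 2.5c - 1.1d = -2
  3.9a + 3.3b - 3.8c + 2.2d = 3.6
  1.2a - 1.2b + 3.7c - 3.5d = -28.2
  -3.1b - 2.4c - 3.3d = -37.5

a = -6, b = 6, c = 1, d = 5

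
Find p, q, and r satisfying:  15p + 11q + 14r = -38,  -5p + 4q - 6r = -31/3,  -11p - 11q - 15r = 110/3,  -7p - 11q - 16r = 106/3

p = -1/3, q = -3, r = 0

Row-reduce the augmented matrix:
R1 ← R1 / (15).
R2 ← R2 + 5·R1.
R3 ← R3 + 11·R1.
R4 ← R4 + 7·R1.
R2 ← R2 / (23/3).
R1 ← R1 − 11/15·R2.
R3 ← R3 + 44/15·R2.
R4 ← R4 + 88/15·R2.
R3 ← R3 / (-603/115).
R1 ← R1 − 122/115·R3.
R2 ← R2 + 4/23·R3.
R4 ← R4 + 1206/115·R3.
R4 reduces to 0 = 0, so the extra equation is consistent.
Reading off the reduced rows gives p = -1/3, q = -3, r = 0.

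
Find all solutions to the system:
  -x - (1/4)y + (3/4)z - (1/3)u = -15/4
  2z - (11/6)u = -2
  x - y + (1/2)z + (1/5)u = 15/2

infinitely many solutions

Row-reduce:
R1 ← R1 / (-1).
R3 ← R3 − 1·R1.
Swap R2 and R3.
R2 ← R2 / (-5/4).
R1 ← R1 − 1/4·R2.
R3 ← R3 / (2).
R1 ← R1 + 1/2·R3.
R2 ← R2 + 1·R3.
Rank is 3 with 4 unknowns, leaving u free.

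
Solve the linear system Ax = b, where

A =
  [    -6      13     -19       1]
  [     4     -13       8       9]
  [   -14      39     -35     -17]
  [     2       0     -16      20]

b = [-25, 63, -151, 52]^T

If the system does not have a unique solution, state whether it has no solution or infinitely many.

infinitely many solutions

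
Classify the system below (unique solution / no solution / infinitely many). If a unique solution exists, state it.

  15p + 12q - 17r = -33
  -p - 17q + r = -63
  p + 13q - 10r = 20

p = -2, q = 4, r = 3

Row-reduce the augmented matrix:
R1 ← R1 / (15).
R2 ← R2 + 1·R1.
R3 ← R3 − 1·R1.
R2 ← R2 / (-81/5).
R1 ← R1 − 4/5·R2.
R3 ← R3 − 61/5·R2.
R3 ← R3 / (-2179/243).
R1 ← R1 + 277/243·R3.
R2 ← R2 − 2/243·R3.
Reading off the reduced rows gives p = -2, q = 4, r = 3.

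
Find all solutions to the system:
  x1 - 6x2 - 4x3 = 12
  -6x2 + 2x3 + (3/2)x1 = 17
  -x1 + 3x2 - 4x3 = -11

Row-reduce:
R2 ← R2 − 3/2·R1.
R3 ← R3 + 1·R1.
R2 ← R2 / (3).
R1 ← R1 + 6·R2.
R3 ← R3 + 3·R2.
Rank is 2 with 3 unknowns, leaving x3 free.

infinitely many solutions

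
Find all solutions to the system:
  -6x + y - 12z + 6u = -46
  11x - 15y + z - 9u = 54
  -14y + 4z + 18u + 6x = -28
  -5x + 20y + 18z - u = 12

x = 6, y = 2, z = 0, u = -2

Row-reduce the augmented matrix:
R1 ← R1 / (-6).
R2 ← R2 − 11·R1.
R3 ← R3 − 6·R1.
R4 ← R4 + 5·R1.
R2 ← R2 / (-79/6).
R1 ← R1 + 1/6·R2.
R3 ← R3 + 13·R2.
R4 ← R4 − 115/6·R2.
R3 ← R3 / (1006/79).
R1 ← R1 − 179/79·R3.
R2 ← R2 − 126/79·R3.
R4 ← R4 + 203/79·R3.
R4 ← R4 / (682/503).
R1 ← R1 + 2487/503·R4.
R2 ← R2 + 1464/503·R4.
R3 ← R3 − 870/503·R4.
Reading off the reduced rows gives x = 6, y = 2, z = 0, u = -2.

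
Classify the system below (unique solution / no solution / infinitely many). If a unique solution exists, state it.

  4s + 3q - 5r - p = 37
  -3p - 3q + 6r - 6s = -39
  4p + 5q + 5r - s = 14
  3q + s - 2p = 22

p = -1, q = 6, r = -2, s = 2

Row-reduce the augmented matrix:
R1 ← R1 / (-1).
R2 ← R2 + 3·R1.
R3 ← R3 − 4·R1.
R4 ← R4 + 2·R1.
R2 ← R2 / (-12).
R1 ← R1 + 3·R2.
R3 ← R3 − 17·R2.
R4 ← R4 + 3·R2.
R3 ← R3 / (59/4).
R1 ← R1 + 1/4·R3.
R2 ← R2 + 7/4·R3.
R4 ← R4 − 19/4·R3.
R4 ← R4 / (52/59).
R1 ← R1 − 19/59·R4.
R2 ← R2 − 15/59·R4.
R3 ← R3 + 42/59·R4.
Reading off the reduced rows gives p = -1, q = 6, r = -2, s = 2.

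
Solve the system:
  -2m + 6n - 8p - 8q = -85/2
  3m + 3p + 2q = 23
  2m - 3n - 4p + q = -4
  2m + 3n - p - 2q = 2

no solution

Row-reduce:
R1 ← R1 / (-2).
R2 ← R2 − 3·R1.
R3 ← R3 − 2·R1.
R4 ← R4 − 2·R1.
R2 ← R2 / (9).
R1 ← R1 + 3·R2.
R3 ← R3 − 3·R2.
R4 ← R4 − 9·R2.
R3 ← R3 / (-9).
R1 ← R1 − 1·R3.
R2 ← R2 + 1·R3.
Row 4 reduces to 0 = 1/4, a contradiction. The system is inconsistent.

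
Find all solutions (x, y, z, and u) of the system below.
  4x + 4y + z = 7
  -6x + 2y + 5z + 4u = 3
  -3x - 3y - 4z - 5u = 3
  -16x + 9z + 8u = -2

Row-reduce:
R1 ← R1 / (4).
R2 ← R2 + 6·R1.
R3 ← R3 + 3·R1.
R4 ← R4 + 16·R1.
R2 ← R2 / (8).
R1 ← R1 − 1·R2.
R4 ← R4 − 16·R2.
R3 ← R3 / (-13/4).
R1 ← R1 + 9/16·R3.
R2 ← R2 − 13/16·R3.
Row 4 reduces to 0 = -1, a contradiction. The system is inconsistent.

no solution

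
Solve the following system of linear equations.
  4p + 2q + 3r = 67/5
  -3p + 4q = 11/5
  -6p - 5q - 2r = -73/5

p = 3/5, q = 1, r = 3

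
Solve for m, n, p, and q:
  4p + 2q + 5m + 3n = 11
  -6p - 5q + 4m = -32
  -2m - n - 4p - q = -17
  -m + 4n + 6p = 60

m = -4, n = 5, p = 6, q = -4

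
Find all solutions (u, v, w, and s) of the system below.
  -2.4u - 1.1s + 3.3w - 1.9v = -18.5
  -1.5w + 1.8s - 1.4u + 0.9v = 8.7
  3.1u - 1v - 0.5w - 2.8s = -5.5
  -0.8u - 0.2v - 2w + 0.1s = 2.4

u = 3, v = -1, w = -2, s = 6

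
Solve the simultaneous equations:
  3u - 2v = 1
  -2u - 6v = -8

Row-reduce the augmented matrix:
R1 ← R1 / (3).
R2 ← R2 + 2·R1.
R2 ← R2 / (-22/3).
R1 ← R1 + 2/3·R2.
Reading off the reduced rows gives u = 1, v = 1.

u = 1, v = 1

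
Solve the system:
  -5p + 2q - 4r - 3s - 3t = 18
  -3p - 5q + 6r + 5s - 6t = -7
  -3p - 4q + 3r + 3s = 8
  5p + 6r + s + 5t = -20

infinitely many solutions

Row-reduce:
R1 ← R1 / (-5).
R2 ← R2 + 3·R1.
R3 ← R3 + 3·R1.
R4 ← R4 − 5·R1.
R2 ← R2 / (-31/5).
R1 ← R1 + 2/5·R2.
R3 ← R3 + 26/5·R2.
R4 ← R4 − 2·R2.
R3 ← R3 / (-51/31).
R1 ← R1 − 8/31·R3.
R2 ← R2 + 42/31·R3.
R4 ← R4 − 146/31·R3.
R4 ← R4 / (-122/51).
R1 ← R1 − 1/51·R4.
R2 ← R2 + 6/17·R4.
R3 ← R3 − 28/51·R4.
Rank is 4 with 5 unknowns, leaving t free.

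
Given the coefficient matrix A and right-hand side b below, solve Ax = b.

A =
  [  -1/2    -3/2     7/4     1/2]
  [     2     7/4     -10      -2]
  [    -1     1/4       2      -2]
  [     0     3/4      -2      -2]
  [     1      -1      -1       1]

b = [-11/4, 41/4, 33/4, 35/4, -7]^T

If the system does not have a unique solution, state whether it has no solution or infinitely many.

Row-reduce:
R1 ← R1 / (-1/2).
R2 ← R2 − 2·R1.
R3 ← R3 + 1·R1.
R5 ← R5 − 1·R1.
R2 ← R2 / (-17/4).
R1 ← R1 − 3·R2.
R3 ← R3 − 13/4·R2.
R4 ← R4 − 3/4·R2.
R5 ← R5 + 4·R2.
R3 ← R3 / (-129/34).
R1 ← R1 + 191/34·R3.
R2 ← R2 − 12/17·R3.
R4 ← R4 + 43/17·R3.
R5 ← R5 − 181/34·R3.
Swap R4 and R5.
R4 ← R4 / (-95/43).
R1 ← R1 − 148/43·R4.
R2 ← R2 + 24/43·R4.
R3 ← R3 − 34/43·R4.
Row 5 reduces to 0 = -1/6, a contradiction. The system is inconsistent.

no solution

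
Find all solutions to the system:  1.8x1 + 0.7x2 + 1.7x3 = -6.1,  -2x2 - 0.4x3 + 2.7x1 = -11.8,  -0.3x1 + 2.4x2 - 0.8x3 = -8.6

x1 = -6, x2 = -3, x3 = 4

Row-reduce the augmented matrix:
R1 ← R1 / (9/5).
R2 ← R2 − 27/10·R1.
R3 ← R3 + 3/10·R1.
R2 ← R2 / (-61/20).
R1 ← R1 − 7/18·R2.
R3 ← R3 − 151/60·R2.
R3 ← R3 / (-180/61).
R1 ← R1 − 104/183·R3.
R2 ← R2 − 59/61·R3.
Reading off the reduced rows gives x1 = -6, x2 = -3, x3 = 4.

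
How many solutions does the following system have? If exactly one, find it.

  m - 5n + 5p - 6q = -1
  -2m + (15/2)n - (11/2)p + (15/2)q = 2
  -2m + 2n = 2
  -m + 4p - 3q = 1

Row-reduce:
R2 ← R2 + 2·R1.
R3 ← R3 + 2·R1.
R4 ← R4 + 1·R1.
R2 ← R2 / (-5/2).
R1 ← R1 + 5·R2.
R3 ← R3 + 8·R2.
R4 ← R4 + 5·R2.
R3 ← R3 / (-22/5).
R1 ← R1 + 4·R3.
R2 ← R2 + 9/5·R3.
Rank is 3 with 4 unknowns, leaving q free.

infinitely many solutions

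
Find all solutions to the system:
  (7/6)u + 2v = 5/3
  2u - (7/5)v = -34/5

u = -2, v = 2

Row-reduce the augmented matrix:
R1 ← R1 / (7/6).
R2 ← R2 − 2·R1.
R2 ← R2 / (-169/35).
R1 ← R1 − 12/7·R2.
Reading off the reduced rows gives u = -2, v = 2.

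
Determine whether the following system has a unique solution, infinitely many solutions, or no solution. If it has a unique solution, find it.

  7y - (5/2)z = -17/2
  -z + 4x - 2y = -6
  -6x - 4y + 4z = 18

Row-reduce:
Swap R1 and R2.
R1 ← R1 / (4).
R3 ← R3 + 6·R1.
R2 ← R2 / (7).
R1 ← R1 + 1/2·R2.
R3 ← R3 + 7·R2.
Row 3 reduces to 0 = 1/2, a contradiction. The system is inconsistent.

no solution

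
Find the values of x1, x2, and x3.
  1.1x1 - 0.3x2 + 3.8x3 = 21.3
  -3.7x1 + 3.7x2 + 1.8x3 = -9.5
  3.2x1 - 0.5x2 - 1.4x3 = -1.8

Row-reduce the augmented matrix:
R1 ← R1 / (11/10).
R2 ← R2 + 37/10·R1.
R3 ← R3 − 16/5·R1.
R2 ← R2 / (148/55).
R1 ← R1 + 3/11·R2.
R3 ← R3 − 41/110·R2.
R3 ← R3 / (-10711/740).
R1 ← R1 − 365/74·R3.
R2 ← R2 − 401/74·R3.
Reading off the reduced rows gives x1 = 1, x2 = -4, x3 = 5.

x1 = 1, x2 = -4, x3 = 5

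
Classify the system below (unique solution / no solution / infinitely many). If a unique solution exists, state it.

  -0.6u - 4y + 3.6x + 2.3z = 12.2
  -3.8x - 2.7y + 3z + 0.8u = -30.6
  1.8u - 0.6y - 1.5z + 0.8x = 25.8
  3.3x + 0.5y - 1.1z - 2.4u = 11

x = 6, y = -2, z = -6, u = 6

Row-reduce the augmented matrix:
R1 ← R1 / (18/5).
R2 ← R2 + 19/5·R1.
R3 ← R3 − 4/5·R1.
R4 ← R4 − 33/10·R1.
R2 ← R2 / (-623/90).
R1 ← R1 + 10/9·R2.
R3 ← R3 − 13/45·R2.
R4 ← R4 − 25/6·R2.
R3 ← R3 / (-5559/3115).
R1 ← R1 + 579/2492·R3.
R2 ← R2 + 977/1246·R3.
R4 ← R4 − 293/4984·R3.
R4 ← R4 / (-187423/111180).
R1 ← R1 + 1653/3706·R4.
R2 ← R2 + 4873/5559·R4.
R3 ← R3 + 6044/5559·R4.
Reading off the reduced rows gives x = 6, y = -2, z = -6, u = 6.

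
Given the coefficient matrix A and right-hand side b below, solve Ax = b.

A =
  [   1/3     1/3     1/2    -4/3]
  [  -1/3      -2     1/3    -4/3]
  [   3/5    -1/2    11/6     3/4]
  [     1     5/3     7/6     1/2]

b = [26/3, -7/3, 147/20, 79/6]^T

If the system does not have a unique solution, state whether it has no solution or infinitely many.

x_1 = 1, x_2 = 4, x_3 = 6, x_4 = -3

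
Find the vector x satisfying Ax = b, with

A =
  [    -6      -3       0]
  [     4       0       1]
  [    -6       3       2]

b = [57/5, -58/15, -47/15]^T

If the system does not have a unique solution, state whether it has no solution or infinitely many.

Row-reduce the augmented matrix:
R1 ← R1 / (-6).
R2 ← R2 − 4·R1.
R3 ← R3 + 6·R1.
R2 ← R2 / (-2).
R1 ← R1 − 1/2·R2.
R3 ← R3 − 6·R2.
R3 ← R3 / (5).
R1 ← R1 − 1/4·R3.
R2 ← R2 + 1/2·R3.
Reading off the reduced rows gives x_1 = -4/5, x_2 = -11/5, x_3 = -2/3.

x_1 = -4/5, x_2 = -11/5, x_3 = -2/3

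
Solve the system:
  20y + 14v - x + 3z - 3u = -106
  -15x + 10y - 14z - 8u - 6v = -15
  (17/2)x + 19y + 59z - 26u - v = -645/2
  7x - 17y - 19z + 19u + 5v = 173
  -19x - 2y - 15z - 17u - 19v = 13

no solution

Row-reduce:
R1 ← R1 / (-1).
R2 ← R2 + 15·R1.
R3 ← R3 − 17/2·R1.
R4 ← R4 − 7·R1.
R5 ← R5 + 19·R1.
R2 ← R2 / (-290).
R1 ← R1 + 20·R2.
R3 ← R3 − 189·R2.
R4 ← R4 − 123·R2.
R5 ← R5 + 382·R2.
R3 ← R3 / (6677/145).
R1 ← R1 − 31/29·R3.
R2 ← R2 − 59/290·R3.
R4 ← R4 + 6677/290·R3.
R5 ← R5 − 829/145·R3.
Swap R4 and R5.
R4 ← R4 / (-3240/607).
R1 ← R1 − 658/607·R4.
R2 ← R2 + 4/607·R4.
R3 ← R3 + 361/607·R4.
Row 5 reduces to 0 = 1/2, a contradiction. The system is inconsistent.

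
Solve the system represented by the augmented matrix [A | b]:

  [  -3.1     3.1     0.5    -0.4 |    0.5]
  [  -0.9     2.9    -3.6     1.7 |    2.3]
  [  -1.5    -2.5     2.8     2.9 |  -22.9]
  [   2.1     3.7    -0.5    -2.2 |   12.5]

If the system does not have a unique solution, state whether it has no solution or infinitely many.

Row-reduce the augmented matrix:
R1 ← R1 / (-31/10).
R2 ← R2 + 9/10·R1.
R3 ← R3 + 3/2·R1.
R4 ← R4 − 21/10·R1.
R2 ← R2 / (2).
R1 ← R1 + 1·R2.
R3 ← R3 + 4·R2.
R4 ← R4 − 29/5·R2.
R3 ← R3 / (-1529/310).
R1 ← R1 + 1261/620·R3.
R2 ← R2 + 1161/620·R3.
R4 ← R4 − 33169/3100·R3.
R4 ← R4 / (3769/550).
R1 ← R1 + 191/110·R4.
R2 ← R2 + 181/110·R4.
R3 ← R3 + 15/11·R4.
Reading off the reduced rows gives x_1 = 0, x_2 = 0, x_3 = -3, x_4 = -5.

x_1 = 0, x_2 = 0, x_3 = -3, x_4 = -5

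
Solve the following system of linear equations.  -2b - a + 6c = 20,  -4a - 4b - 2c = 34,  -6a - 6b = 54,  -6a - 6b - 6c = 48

Row-reduce the augmented matrix:
R1 ← R1 / (-1).
R2 ← R2 + 4·R1.
R3 ← R3 + 6·R1.
R4 ← R4 + 6·R1.
R2 ← R2 / (4).
R1 ← R1 − 2·R2.
R3 ← R3 − 6·R2.
R4 ← R4 − 6·R2.
R3 ← R3 / (3).
R1 ← R1 − 7·R3.
R2 ← R2 + 13/2·R3.
R4 ← R4 + 3·R3.
R4 reduces to 0 = 0, so the extra equation is consistent.
Reading off the reduced rows gives a = -4, b = -5, c = 1.

a = -4, b = -5, c = 1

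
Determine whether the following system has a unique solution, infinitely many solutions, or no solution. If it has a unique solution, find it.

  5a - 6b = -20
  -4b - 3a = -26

Row-reduce the augmented matrix:
R1 ← R1 / (5).
R2 ← R2 + 3·R1.
R2 ← R2 / (-38/5).
R1 ← R1 + 6/5·R2.
Reading off the reduced rows gives a = 2, b = 5.

a = 2, b = 5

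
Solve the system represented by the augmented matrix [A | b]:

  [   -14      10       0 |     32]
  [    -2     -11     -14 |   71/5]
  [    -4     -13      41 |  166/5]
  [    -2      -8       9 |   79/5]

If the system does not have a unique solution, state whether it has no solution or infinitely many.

Row-reduce the augmented matrix:
R1 ← R1 / (-14).
R2 ← R2 + 2·R1.
R3 ← R3 + 4·R1.
R4 ← R4 + 2·R1.
R2 ← R2 / (-87/7).
R1 ← R1 + 5/7·R2.
R3 ← R3 + 111/7·R2.
R4 ← R4 + 66/7·R2.
R3 ← R3 / (1707/29).
R1 ← R1 − 70/87·R3.
R2 ← R2 − 98/87·R3.
R4 ← R4 − 569/29·R3.
R4 reduces to 0 = 0, so the extra equation is consistent.
Reading off the reduced rows gives x_1 = -3, x_2 = -1, x_3 = 1/5.

x_1 = -3, x_2 = -1, x_3 = 1/5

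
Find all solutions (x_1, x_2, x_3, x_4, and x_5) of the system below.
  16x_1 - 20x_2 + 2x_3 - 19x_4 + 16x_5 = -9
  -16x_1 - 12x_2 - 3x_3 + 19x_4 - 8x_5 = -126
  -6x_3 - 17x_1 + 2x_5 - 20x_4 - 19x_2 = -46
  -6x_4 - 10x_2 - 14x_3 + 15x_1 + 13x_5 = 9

infinitely many solutions

Row-reduce:
R1 ← R1 / (16).
R2 ← R2 + 16·R1.
R3 ← R3 + 17·R1.
R4 ← R4 − 15·R1.
R2 ← R2 / (-32).
R1 ← R1 + 5/4·R2.
R3 ← R3 + 161/4·R2.
R4 ← R4 − 35/4·R2.
R3 ← R3 / (-335/128).
R1 ← R1 − 21/128·R3.
R2 ← R2 − 1/32·R3.
R4 ← R4 + 2067/128·R3.
R4 ← R4 / (348099/1340).
R1 ← R1 + 4967/1340·R4.
R2 ← R2 + 643/1340·R4.
R3 ← R3 − 5144/335·R4.
Rank is 4 with 5 unknowns, leaving x_5 free.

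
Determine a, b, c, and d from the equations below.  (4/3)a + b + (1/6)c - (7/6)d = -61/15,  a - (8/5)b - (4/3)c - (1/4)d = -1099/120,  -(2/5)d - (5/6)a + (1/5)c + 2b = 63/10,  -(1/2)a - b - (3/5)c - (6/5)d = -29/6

Row-reduce the augmented matrix:
R1 ← R1 / (4/3).
R2 ← R2 − 1·R1.
R3 ← R3 + 5/6·R1.
R4 ← R4 + 1/2·R1.
R2 ← R2 / (-47/20).
R1 ← R1 − 3/4·R2.
R3 ← R3 − 21/8·R2.
R4 ← R4 + 5/8·R2.
R3 ← R3 / (-934/705).
R1 ← R1 + 16/47·R3.
R2 ← R2 − 175/282·R3.
R4 ← R4 + 211/1410·R3.
R4 ← R4 / (-393409/224160).
R1 ← R1 + 1055/1868·R4.
R2 ← R2 + 20975/44832·R4.
R3 ← R3 − 2431/7472·R4.
Reading off the reduced rows gives a = -14/5, b = 7/3, c = 3/2, d = 5/2.

a = -14/5, b = 7/3, c = 3/2, d = 5/2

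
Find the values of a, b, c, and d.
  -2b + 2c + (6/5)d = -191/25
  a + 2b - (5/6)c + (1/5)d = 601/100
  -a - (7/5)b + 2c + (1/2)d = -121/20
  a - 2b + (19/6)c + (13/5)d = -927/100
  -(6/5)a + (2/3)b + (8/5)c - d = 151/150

Row-reduce the augmented matrix:
Swap R1 and R2.
R3 ← R3 + 1·R1.
R4 ← R4 − 1·R1.
R5 ← R5 + 6/5·R1.
R2 ← R2 / (-2).
R1 ← R1 − 2·R2.
R3 ← R3 − 3/5·R2.
R4 ← R4 + 4·R2.
R5 ← R5 − 46/15·R2.
R3 ← R3 / (53/30).
R1 ← R1 − 7/6·R3.
R2 ← R2 + 1·R3.
R5 ← R5 − 11/3·R3.
Swap R4 and R5.
R4 ← R4 / (-28/25).
R1 ← R1 − 7/10·R4.
R3 ← R3 − 3/5·R4.
R5 reduces to 0 = 0, so the extra equation is consistent.
Reading off the reduced rows gives a = 3/4, b = 5/2, c = -3/5, d = -6/5.

a = 3/4, b = 5/2, c = -3/5, d = -6/5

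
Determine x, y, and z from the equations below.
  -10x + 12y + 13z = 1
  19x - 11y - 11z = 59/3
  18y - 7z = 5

x = 2, y = 2/3, z = 1

Row-reduce the augmented matrix:
R1 ← R1 / (-10).
R2 ← R2 − 19·R1.
R2 ← R2 / (59/5).
R1 ← R1 + 6/5·R2.
R3 ← R3 − 18·R2.
R3 ← R3 / (-1646/59).
R1 ← R1 − 11/118·R3.
R2 ← R2 − 137/118·R3.
Reading off the reduced rows gives x = 2, y = 2/3, z = 1.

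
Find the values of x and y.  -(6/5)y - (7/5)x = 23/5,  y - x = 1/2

x = -2, y = -3/2

Row-reduce the augmented matrix:
R1 ← R1 / (-7/5).
R2 ← R2 + 1·R1.
R2 ← R2 / (13/7).
R1 ← R1 − 6/7·R2.
Reading off the reduced rows gives x = -2, y = -3/2.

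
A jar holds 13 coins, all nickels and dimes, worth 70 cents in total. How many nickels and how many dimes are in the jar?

Let n = nickels, d = dimes.
  n + d = 13
  10d + 5n = 70
Row-reduce the augmented matrix:
R2 ← R2 − 5·R1.
R2 ← R2 / (5).
R1 ← R1 − 1·R2.
Reading off the reduced rows gives n = 12, d = 1.

nickels: 12, dimes: 1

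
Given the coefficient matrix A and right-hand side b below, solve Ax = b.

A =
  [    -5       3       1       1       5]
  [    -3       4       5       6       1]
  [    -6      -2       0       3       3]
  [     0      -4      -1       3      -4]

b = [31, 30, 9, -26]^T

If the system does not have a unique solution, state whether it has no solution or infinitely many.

infinitely many solutions

Row-reduce:
R1 ← R1 / (-5).
R2 ← R2 + 3·R1.
R3 ← R3 + 6·R1.
R2 ← R2 / (11/5).
R1 ← R1 + 3/5·R2.
R3 ← R3 + 28/5·R2.
R4 ← R4 + 4·R2.
R3 ← R3 / (10).
R1 ← R1 − 1·R3.
R2 ← R2 − 2·R3.
R4 ← R4 − 7·R3.
R4 ← R4 / (213/110).
R1 ← R1 + 31/110·R4.
R2 ← R2 + 36/55·R4.
R3 ← R3 − 171/110·R4.
Rank is 4 with 5 unknowns, leaving x_5 free.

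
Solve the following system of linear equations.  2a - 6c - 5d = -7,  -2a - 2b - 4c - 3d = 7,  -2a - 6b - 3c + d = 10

infinitely many solutions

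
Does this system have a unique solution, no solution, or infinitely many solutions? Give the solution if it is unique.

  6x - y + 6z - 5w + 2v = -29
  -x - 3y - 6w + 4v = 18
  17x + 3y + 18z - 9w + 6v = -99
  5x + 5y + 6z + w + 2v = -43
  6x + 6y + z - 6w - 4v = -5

no solution

Row-reduce:
R1 ← R1 / (6).
R2 ← R2 + 1·R1.
R3 ← R3 − 17·R1.
R4 ← R4 − 5·R1.
R5 ← R5 − 6·R1.
R2 ← R2 / (-19/6).
R1 ← R1 + 1/6·R2.
R3 ← R3 − 35/6·R2.
R4 ← R4 − 35/6·R2.
R5 ← R5 − 7·R2.
R3 ← R3 / (54/19).
R1 ← R1 − 18/19·R3.
R2 ← R2 + 6/19·R3.
R4 ← R4 − 54/19·R3.
R5 ← R5 + 53/19·R3.
Swap R4 and R5.
R4 ← R4 / (-421/18).
R1 ← R1 − 2·R4.
R2 ← R2 − 4/3·R4.
R3 ← R3 + 47/18·R4.
Row 5 reduces to 0 = -2, a contradiction. The system is inconsistent.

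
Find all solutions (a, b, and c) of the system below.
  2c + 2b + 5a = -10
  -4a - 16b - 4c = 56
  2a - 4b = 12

Row-reduce:
R1 ← R1 / (5).
R2 ← R2 + 4·R1.
R3 ← R3 − 2·R1.
R2 ← R2 / (-72/5).
R1 ← R1 − 2/5·R2.
R3 ← R3 + 24/5·R2.
Rank is 2 with 3 unknowns, leaving c free.

infinitely many solutions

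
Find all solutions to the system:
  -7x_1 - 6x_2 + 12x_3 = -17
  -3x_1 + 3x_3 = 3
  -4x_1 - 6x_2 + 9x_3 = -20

infinitely many solutions

Row-reduce:
R1 ← R1 / (-7).
R2 ← R2 + 3·R1.
R3 ← R3 + 4·R1.
R2 ← R2 / (18/7).
R1 ← R1 − 6/7·R2.
R3 ← R3 + 18/7·R2.
Rank is 2 with 3 unknowns, leaving x_3 free.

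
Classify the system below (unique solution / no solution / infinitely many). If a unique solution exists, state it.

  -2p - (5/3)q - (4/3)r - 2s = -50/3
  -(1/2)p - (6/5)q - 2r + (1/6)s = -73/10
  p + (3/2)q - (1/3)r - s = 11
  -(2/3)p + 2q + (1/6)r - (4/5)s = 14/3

p = 5, q = 4, r = 0, s = 0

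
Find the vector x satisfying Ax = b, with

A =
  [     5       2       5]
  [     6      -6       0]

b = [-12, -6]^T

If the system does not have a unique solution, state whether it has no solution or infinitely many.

Row-reduce:
R1 ← R1 / (5).
R2 ← R2 − 6·R1.
R2 ← R2 / (-42/5).
R1 ← R1 − 2/5·R2.
Rank is 2 with 3 unknowns, leaving x_3 free.

infinitely many solutions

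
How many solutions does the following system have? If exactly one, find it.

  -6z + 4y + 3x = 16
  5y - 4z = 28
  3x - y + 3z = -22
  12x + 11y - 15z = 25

Row-reduce:
R1 ← R1 / (3).
R3 ← R3 − 3·R1.
R4 ← R4 − 12·R1.
R2 ← R2 / (5).
R1 ← R1 − 4/3·R2.
R3 ← R3 + 5·R2.
R4 ← R4 + 5·R2.
R3 ← R3 / (5).
R1 ← R1 + 14/15·R3.
R2 ← R2 + 4/5·R3.
R4 ← R4 − 5·R3.
Row 4 reduces to 0 = -1, a contradiction. The system is inconsistent.

no solution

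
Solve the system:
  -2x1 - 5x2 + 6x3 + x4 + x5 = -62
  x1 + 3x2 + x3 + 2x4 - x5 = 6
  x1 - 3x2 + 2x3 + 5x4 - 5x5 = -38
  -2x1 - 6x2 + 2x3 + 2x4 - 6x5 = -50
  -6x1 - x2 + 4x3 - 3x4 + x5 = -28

x1 = 2, x2 = 5, x3 = -5, x4 = -3, x5 = 0

Row-reduce the augmented matrix:
R1 ← R1 / (-2).
R2 ← R2 − 1·R1.
R3 ← R3 − 1·R1.
R4 ← R4 + 2·R1.
R5 ← R5 + 6·R1.
R2 ← R2 / (1/2).
R1 ← R1 − 5/2·R2.
R3 ← R3 + 11/2·R2.
R4 ← R4 + 1·R2.
R5 ← R5 − 14·R2.
R3 ← R3 / (49).
R1 ← R1 + 23·R3.
R2 ← R2 − 8·R3.
R4 ← R4 − 4·R3.
R5 ← R5 + 126·R3.
R4 ← R4 / (162/49).
R1 ← R1 − 122/49·R4.
R2 ← R2 + 19/49·R4.
R3 ← R3 − 33/49·R4.
R5 ← R5 − 62/7·R4.
R5 ← R5 / (448/81).
R1 ← R1 − 220/81·R5.
R2 ← R2 + 17/81·R5.
R3 ← R3 − 34/27·R5.
R4 ← R4 + 176/81·R5.
Reading off the reduced rows gives x1 = 2, x2 = 5, x3 = -5, x4 = -3, x5 = 0.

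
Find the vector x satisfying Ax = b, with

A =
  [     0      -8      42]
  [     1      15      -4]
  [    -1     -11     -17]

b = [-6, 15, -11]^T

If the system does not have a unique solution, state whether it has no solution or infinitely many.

no solution

Row-reduce:
Swap R1 and R2.
R3 ← R3 + 1·R1.
R2 ← R2 / (-8).
R1 ← R1 − 15·R2.
R3 ← R3 − 4·R2.
Row 3 reduces to 0 = 1, a contradiction. The system is inconsistent.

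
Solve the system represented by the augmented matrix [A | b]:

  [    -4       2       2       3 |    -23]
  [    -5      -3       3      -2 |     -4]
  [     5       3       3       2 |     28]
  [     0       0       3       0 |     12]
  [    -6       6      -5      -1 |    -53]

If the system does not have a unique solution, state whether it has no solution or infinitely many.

Row-reduce the augmented matrix:
R1 ← R1 / (-4).
R2 ← R2 + 5·R1.
R3 ← R3 − 5·R1.
R5 ← R5 + 6·R1.
R2 ← R2 / (-11/2).
R1 ← R1 + 1/2·R2.
R3 ← R3 − 11/2·R2.
R5 ← R5 − 3·R2.
R3 ← R3 / (6).
R1 ← R1 + 6/11·R3.
R2 ← R2 + 1/11·R3.
R4 ← R4 − 3·R3.
R5 ← R5 + 85/11·R3.
Swap R4 and R5.
R4 ← R4 / (-95/11).
R1 ← R1 + 5/22·R4.
R2 ← R2 − 23/22·R4.
R5 reduces to 0 = 0, so the extra equation is consistent.
Reading off the reduced rows gives x_1 = 5, x_2 = -1, x_3 = 4, x_4 = -3.

x_1 = 5, x_2 = -1, x_3 = 4, x_4 = -3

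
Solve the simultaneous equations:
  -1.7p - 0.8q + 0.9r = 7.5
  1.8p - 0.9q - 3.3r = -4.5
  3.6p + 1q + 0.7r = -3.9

p = 0, q = -6, r = 3

Row-reduce the augmented matrix:
R1 ← R1 / (-17/10).
R2 ← R2 − 9/5·R1.
R3 ← R3 − 18/5·R1.
R2 ← R2 / (-297/170).
R1 ← R1 − 8/17·R2.
R3 ← R3 + 59/85·R2.
R3 ← R3 / (3503/990).
R1 ← R1 + 115/99·R3.
R2 ← R2 − 133/99·R3.
Reading off the reduced rows gives p = 0, q = -6, r = 3.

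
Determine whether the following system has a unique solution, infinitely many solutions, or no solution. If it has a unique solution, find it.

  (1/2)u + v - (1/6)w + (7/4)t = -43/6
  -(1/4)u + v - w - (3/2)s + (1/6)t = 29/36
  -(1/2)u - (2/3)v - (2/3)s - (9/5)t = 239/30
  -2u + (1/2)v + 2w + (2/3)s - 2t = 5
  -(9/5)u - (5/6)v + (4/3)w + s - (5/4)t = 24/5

u = -1, v = -2, w = 0, s = -2, t = -8/3

Row-reduce the augmented matrix:
R1 ← R1 / (1/2).
R2 ← R2 + 1/4·R1.
R3 ← R3 + 1/2·R1.
R4 ← R4 + 2·R1.
R5 ← R5 + 9/5·R1.
R2 ← R2 / (3/2).
R1 ← R1 − 2·R2.
R3 ← R3 − 1/3·R2.
R4 ← R4 − 9/2·R2.
R5 ← R5 − 83/30·R2.
R3 ← R3 / (2/27).
R1 ← R1 − 10/9·R3.
R2 ← R2 + 13/18·R3.
R4 ← R4 − 55/12·R3.
R5 ← R5 − 295/108·R3.
R4 ← R4 / (619/24).
R1 ← R1 − 7·R4.
R2 ← R2 + 17/4·R4.
R3 ← R3 + 9/2·R4.
R5 ← R5 − 1927/120·R4.
R5 ← R5 / (18533/12380).
R1 ← R1 − 2038/1857·R5.
R2 ← R2 − 3494/3095·R5.
R3 ← R3 + 2687/6190·R5.
R4 ← R4 − 463/619·R5.
Reading off the reduced rows gives u = -1, v = -2, w = 0, s = -2, t = -8/3.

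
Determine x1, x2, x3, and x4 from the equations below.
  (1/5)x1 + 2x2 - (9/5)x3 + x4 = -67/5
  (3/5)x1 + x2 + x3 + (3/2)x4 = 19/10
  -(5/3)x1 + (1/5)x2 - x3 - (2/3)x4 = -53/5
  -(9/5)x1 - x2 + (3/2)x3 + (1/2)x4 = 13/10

x1 = 4, x2 = -3, x3 = 4, x4 = -1

Row-reduce the augmented matrix:
R1 ← R1 / (1/5).
R2 ← R2 − 3/5·R1.
R3 ← R3 + 5/3·R1.
R4 ← R4 + 9/5·R1.
R2 ← R2 / (-5).
R1 ← R1 − 10·R2.
R3 ← R3 − 253/15·R2.
R4 ← R4 − 17·R2.
R3 ← R3 / (2096/375).
R1 ← R1 − 19/5·R3.
R2 ← R2 + 32/25·R3.
R4 ← R4 − 353/50·R3.
R4 ← R4 / (9285/8384).
R1 ← R1 − 955/4192·R4.
R2 ← R2 − 235/262·R4.
R3 ← R3 − 1955/4192·R4.
Reading off the reduced rows gives x1 = 4, x2 = -3, x3 = 4, x4 = -1.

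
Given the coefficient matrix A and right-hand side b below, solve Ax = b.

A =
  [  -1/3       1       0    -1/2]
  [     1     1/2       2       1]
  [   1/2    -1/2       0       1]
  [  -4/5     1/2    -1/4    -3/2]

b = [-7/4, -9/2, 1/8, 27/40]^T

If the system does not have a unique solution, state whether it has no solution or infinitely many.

Row-reduce the augmented matrix:
R1 ← R1 / (-1/3).
R2 ← R2 − 1·R1.
R3 ← R3 − 1/2·R1.
R4 ← R4 + 4/5·R1.
R2 ← R2 / (7/2).
R1 ← R1 + 3·R2.
R3 ← R3 − 1·R2.
R4 ← R4 + 19/10·R2.
R3 ← R3 / (-4/7).
R1 ← R1 − 12/7·R3.
R2 ← R2 − 4/7·R3.
R4 ← R4 − 117/140·R3.
R4 ← R4 / (1/320).
R1 ← R1 − 9/4·R4.
R2 ← R2 − 1/4·R4.
R3 ← R3 + 11/16·R4.
Reading off the reduced rows gives x_1 = -9/4, x_2 = -5/2, x_3 = -1/2, x_4 = 0.

x_1 = -9/4, x_2 = -5/2, x_3 = -1/2, x_4 = 0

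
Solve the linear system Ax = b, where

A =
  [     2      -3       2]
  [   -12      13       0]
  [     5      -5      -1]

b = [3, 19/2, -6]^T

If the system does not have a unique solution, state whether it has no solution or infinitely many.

Row-reduce:
R1 ← R1 / (2).
R2 ← R2 + 12·R1.
R3 ← R3 − 5·R1.
R2 ← R2 / (-5).
R1 ← R1 + 3/2·R2.
R3 ← R3 − 5/2·R2.
Row 3 reduces to 0 = 1/4, a contradiction. The system is inconsistent.

no solution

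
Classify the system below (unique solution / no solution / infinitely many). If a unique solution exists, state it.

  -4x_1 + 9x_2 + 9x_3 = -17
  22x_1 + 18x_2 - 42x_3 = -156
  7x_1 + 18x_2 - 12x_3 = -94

Row-reduce:
R1 ← R1 / (-4).
R2 ← R2 − 22·R1.
R3 ← R3 − 7·R1.
R2 ← R2 / (135/2).
R1 ← R1 + 9/4·R2.
R3 ← R3 − 135/4·R2.
Row 3 reduces to 0 = 1, a contradiction. The system is inconsistent.

no solution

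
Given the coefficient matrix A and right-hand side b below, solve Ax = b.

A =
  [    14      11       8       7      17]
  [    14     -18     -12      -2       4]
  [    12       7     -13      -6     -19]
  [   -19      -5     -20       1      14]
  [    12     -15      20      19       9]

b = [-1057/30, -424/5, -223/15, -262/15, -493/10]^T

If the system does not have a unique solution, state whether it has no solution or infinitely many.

x_1 = -5/2, x_2 = 4/3, x_3 = 2, x_4 = -3/2, x_5 = -6/5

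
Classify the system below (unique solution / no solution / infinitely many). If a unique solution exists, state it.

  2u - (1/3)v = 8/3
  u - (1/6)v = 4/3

infinitely many solutions

Row-reduce:
R1 ← R1 / (2).
R2 ← R2 − 1·R1.
Rank is 1 with 2 unknowns, leaving v free.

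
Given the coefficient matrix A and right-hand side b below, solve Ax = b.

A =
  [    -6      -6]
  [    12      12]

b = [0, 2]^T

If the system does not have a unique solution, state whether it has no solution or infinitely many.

no solution

Row-reduce:
R1 ← R1 / (-6).
R2 ← R2 − 12·R1.
Row 2 reduces to 0 = 2, a contradiction. The system is inconsistent.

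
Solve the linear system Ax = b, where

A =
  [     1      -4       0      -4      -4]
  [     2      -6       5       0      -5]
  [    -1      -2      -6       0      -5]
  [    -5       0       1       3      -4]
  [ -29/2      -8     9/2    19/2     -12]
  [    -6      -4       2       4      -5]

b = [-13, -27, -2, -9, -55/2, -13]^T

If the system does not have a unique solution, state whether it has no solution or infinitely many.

Row-reduce:
R2 ← R2 − 2·R1.
R3 ← R3 + 1·R1.
R4 ← R4 + 5·R1.
R5 ← R5 + 29/2·R1.
R6 ← R6 + 6·R1.
R2 ← R2 / (2).
R1 ← R1 + 4·R2.
R3 ← R3 + 6·R2.
R4 ← R4 + 20·R2.
R5 ← R5 + 66·R2.
R6 ← R6 + 28·R2.
R3 ← R3 / (9).
R1 ← R1 − 10·R3.
R2 ← R2 − 5/2·R3.
R4 ← R4 − 51·R3.
R5 ← R5 − 339/2·R3.
R6 ← R6 − 72·R3.
R4 ← R4 / (-151/3).
R1 ← R1 + 92/9·R4.
R2 ← R2 + 14/9·R4.
R3 ← R3 − 20/9·R4.
R5 ← R5 + 967/6·R4.
R6 ← R6 + 68·R4.
R5 ← R5 / (1478/151).
R1 ← R1 − 118/151·R5.
R2 ← R2 − 397/302·R5.
R3 ← R3 − 40/151·R5.
R4 ← R4 + 18/151·R5.
R6 ← R6 − 739/151·R5.
Row 6 reduces to 0 = -3/2, a contradiction. The system is inconsistent.

no solution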